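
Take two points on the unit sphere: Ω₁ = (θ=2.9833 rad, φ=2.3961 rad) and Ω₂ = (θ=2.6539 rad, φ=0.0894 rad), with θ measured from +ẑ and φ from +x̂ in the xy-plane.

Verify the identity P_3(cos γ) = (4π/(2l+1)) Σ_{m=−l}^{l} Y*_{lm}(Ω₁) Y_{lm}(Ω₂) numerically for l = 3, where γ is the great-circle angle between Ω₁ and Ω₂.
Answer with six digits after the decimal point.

Summing Y*_{l m}(θ₁,φ₁)·Y_{l m}(θ₂,φ₂) over m ∈ [−3, 3]; prefactor 4π/(2·3+1) = 1.795196:
  term(m=-3) = +0.000056+0.000042i   from Y*(Ω₁)=+0.001009+0.001285i, Y(Ω₂)=+0.041394-0.011376i
  term(m=-2) = -0.000491-0.004947i   from Y*(Ω₁)=-0.001999+0.024997i, Y(Ω₂)=-0.195081+0.035257i
  term(m=-1) = -0.058249+0.064320i   from Y*(Ω₁)=-0.145074+0.133934i, Y(Ω₂)=+0.437738-0.039238i
  term(m=+0) = +0.205576+0.000000i   from Y*(Ω₁)=-0.691238-0.000000i, Y(Ω₂)=-0.297403+0.000000i
  term(m=+1) = -0.058249-0.064320i   from Y*(Ω₁)=+0.145074+0.133934i, Y(Ω₂)=-0.437738-0.039238i
  term(m=+2) = -0.000491+0.004947i   from Y*(Ω₁)=-0.001999-0.024997i, Y(Ω₂)=-0.195081-0.035257i
  term(m=+3) = +0.000056-0.000042i   from Y*(Ω₁)=-0.001009+0.001285i, Y(Ω₂)=-0.041394-0.011376i
Accumulated sum +0.088208-0.000000i; after 4π/(2l+1) scaling, +0.158351-0.000000i ⇒ P_3 = 0.158351

0.158351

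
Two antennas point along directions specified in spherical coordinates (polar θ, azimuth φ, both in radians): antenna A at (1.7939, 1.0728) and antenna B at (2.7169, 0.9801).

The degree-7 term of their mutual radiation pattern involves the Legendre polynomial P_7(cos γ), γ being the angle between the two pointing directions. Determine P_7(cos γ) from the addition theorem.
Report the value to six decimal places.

Expand P_7 via completeness: Σ_{m} conj(Y_{7,m}) at Ω₁ times Y_{7,m} at Ω₂ —
  term(m=-7) = +0.000337+0.000256i   from Y*(Ω₁)=+0.141622+0.394847i, Y(Ω₂)=+0.000845-0.000550i
  term(m=-6) = +0.002523+0.001568i   from Y*(Ω₁)=-0.351905-0.054487i, Y(Ω₂)=-0.007676-0.003269i
  term(m=-5) = -0.004492-0.002245i   from Y*(Ω₁)=-0.071368+0.093566i, Y(Ω₂)=+0.007981+0.041924i
  term(m=-4) = -0.048594-0.018893i   from Y*(Ω₁)=-0.141920-0.316786i, Y(Ω₂)=+0.106905-0.105505i
  term(m=-3) = +0.003989+0.001139i   from Y*(Ω₁)=-0.011427-0.000879i, Y(Ω₂)=-0.354668-0.072372i
  term(m=-2) = +0.173454+0.032532i   from Y*(Ω₁)=+0.178235-0.275153i, Y(Ω₂)=+0.204363+0.498010i
  term(m=-1) = +0.008790+0.000817i   from Y*(Ω₁)=+0.014072+0.025881i, Y(Ω₂)=+0.166890-0.248879i
  term(m=+0) = +0.112534+0.000000i   from Y*(Ω₁)=+0.320143-0.000000i, Y(Ω₂)=+0.351512+0.000000i
  term(m=+1) = +0.008790-0.000817i   from Y*(Ω₁)=-0.014072+0.025881i, Y(Ω₂)=-0.166890-0.248879i
  term(m=+2) = +0.173454-0.032532i   from Y*(Ω₁)=+0.178235+0.275153i, Y(Ω₂)=+0.204363-0.498010i
  term(m=+3) = +0.003989-0.001139i   from Y*(Ω₁)=+0.011427-0.000879i, Y(Ω₂)=+0.354668-0.072372i
  term(m=+4) = -0.048594+0.018893i   from Y*(Ω₁)=-0.141920+0.316786i, Y(Ω₂)=+0.106905+0.105505i
  term(m=+5) = -0.004492+0.002245i   from Y*(Ω₁)=+0.071368+0.093566i, Y(Ω₂)=-0.007981+0.041924i
  term(m=+6) = +0.002523-0.001568i   from Y*(Ω₁)=-0.351905+0.054487i, Y(Ω₂)=-0.007676+0.003269i
  term(m=+7) = +0.000337-0.000256i   from Y*(Ω₁)=-0.141622+0.394847i, Y(Ω₂)=-0.000845-0.000550i
Σ over m = +0.384546+0.000000i; ×(4π/15) → +0.322156+0.000000i. Real part: 0.322156

0.322156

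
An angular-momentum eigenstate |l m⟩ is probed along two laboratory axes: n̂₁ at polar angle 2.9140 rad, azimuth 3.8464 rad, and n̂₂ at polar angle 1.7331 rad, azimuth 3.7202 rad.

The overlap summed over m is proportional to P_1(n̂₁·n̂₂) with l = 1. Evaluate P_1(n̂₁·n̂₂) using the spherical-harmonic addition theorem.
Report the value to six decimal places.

Addition theorem: P_1(cos γ) = (4π/3) Σ_m Y*_{lm}(Ω₁) Y_{lm}(Ω₂), m = −1…1:
  [-1]  conj(Y_{1,-1})(Ω₁) = (-0.059381, -0.050506) ; Y_{1,-1}(Ω₂) = (-0.285455, 0.186453) ; Δ = (0.026368, 0.003345)
  [+0]  conj(Y_{1,0})(Ω₁) = (-0.476003, -0.000000) ; Y_{1,0}(Ω₂) = (-0.078954, 0.000000) ; Δ = (0.037582, 0.000000)
  [+1]  conj(Y_{1,1})(Ω₁) = (0.059381, -0.050506) ; Y_{1,1}(Ω₂) = (0.285455, 0.186453) ; Δ = (0.026368, -0.003345)
Total Σ_m = (0.090318, 0.000000). Multiply by 4.188790: (0.378322, 0.000000). P_1(cos γ) = 0.378322

0.378322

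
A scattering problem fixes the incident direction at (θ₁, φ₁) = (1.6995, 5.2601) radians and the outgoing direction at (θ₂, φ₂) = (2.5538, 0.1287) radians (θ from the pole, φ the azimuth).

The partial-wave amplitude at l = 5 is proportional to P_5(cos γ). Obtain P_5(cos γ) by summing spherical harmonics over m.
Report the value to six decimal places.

0.334832

Expand P_5 via completeness: Σ_{m} conj(Y_{5,m}) at Ω₁ times Y_{5,m} at Ω₂ —
  [-5]  conj(Y_{5,-5})(Ω₁) = (0.174635, 0.409577) ; Y_{5,-5}(Ω₂) = (0.019469, -0.014602) ; Δ = (0.009380, 0.005424)
  [-4]  conj(Y_{5,-4})(Ω₁) = (0.105886, -0.148303) ; Y_{5,-4}(Ω₂) = (-0.100520, 0.056862) ; Δ = (-0.002211, 0.020928)
  [-3]  conj(Y_{5,-3})(Ω₁) = (0.286652, 0.020772) ; Y_{5,-3}(Ω₂) = (0.285938, -0.116235) ; Δ = (0.084379, -0.027379)
  [-2]  conj(Y_{5,-2})(Ω₁) = (-0.093075, -0.180817) ; Y_{5,-2}(Ω₂) = (-0.451892, 0.118956) ; Δ = (0.063569, 0.070638)
  [-1]  conj(Y_{5,-1})(Ω₁) = (0.128199, -0.210175) ; Y_{5,-1}(Ω₂) = (0.242310, -0.031359) ; Δ = (0.024473, -0.054948)
  [+0]  conj(Y_{5,0})(Ω₁) = (-0.208104, -0.000000) ; Y_{5,0}(Ω₂) = (0.317555, 0.000000) ; Δ = (-0.066085, -0.000000)
  [+1]  conj(Y_{5,1})(Ω₁) = (-0.128199, -0.210175) ; Y_{5,1}(Ω₂) = (-0.242310, -0.031359) ; Δ = (0.024473, 0.054948)
  [+2]  conj(Y_{5,2})(Ω₁) = (-0.093075, 0.180817) ; Y_{5,2}(Ω₂) = (-0.451892, -0.118956) ; Δ = (0.063569, -0.070638)
  [+3]  conj(Y_{5,3})(Ω₁) = (-0.286652, 0.020772) ; Y_{5,3}(Ω₂) = (-0.285938, -0.116235) ; Δ = (0.084379, 0.027379)
  [+4]  conj(Y_{5,4})(Ω₁) = (0.105886, 0.148303) ; Y_{5,4}(Ω₂) = (-0.100520, -0.056862) ; Δ = (-0.002211, -0.020928)
  [+5]  conj(Y_{5,5})(Ω₁) = (-0.174635, 0.409577) ; Y_{5,5}(Ω₂) = (-0.019469, -0.014602) ; Δ = (0.009380, -0.005424)
Total Σ_m = (0.293096, -0.000000). Multiply by 1.142397: (0.334832, -0.000000). P_5(cos γ) = 0.334832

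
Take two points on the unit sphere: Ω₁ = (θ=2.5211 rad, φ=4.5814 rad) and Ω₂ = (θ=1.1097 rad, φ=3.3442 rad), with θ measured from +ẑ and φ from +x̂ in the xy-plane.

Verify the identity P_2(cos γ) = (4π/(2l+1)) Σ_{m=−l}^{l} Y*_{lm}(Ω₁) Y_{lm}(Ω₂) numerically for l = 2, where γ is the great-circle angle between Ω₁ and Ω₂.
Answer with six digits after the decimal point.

-0.444999

Expand P_2 via completeness: Σ_{m} conj(Y_{2,m}) at Ω₁ times Y_{2,m} at Ω₂ —
  m=-2: -0.126131+0.033821i × +0.284717-0.122131i = -0.031781+0.025034i  (running Σ = -0.031781+0.025034i)
  m=-1: +0.047734+0.362325i × -0.301536+0.061943i = -0.036837-0.106297i  (running Σ = -0.068618-0.081263i)
  m=0: +0.310912-0.000000i × -0.128084+0.000000i = -0.039823+0.000000i  (running Σ = -0.108441-0.081263i)
  m=1: -0.047734+0.362325i × +0.301536+0.061943i = -0.036837+0.106297i  (running Σ = -0.145278+0.025034i)
  m=2: -0.126131-0.033821i × +0.284717+0.122131i = -0.031781-0.025034i  (running Σ = -0.177059+0.000000i)
Accumulated sum -0.177059+0.000000i; after 4π/(2l+1) scaling, -0.444999+0.000000i ⇒ P_2 = -0.444999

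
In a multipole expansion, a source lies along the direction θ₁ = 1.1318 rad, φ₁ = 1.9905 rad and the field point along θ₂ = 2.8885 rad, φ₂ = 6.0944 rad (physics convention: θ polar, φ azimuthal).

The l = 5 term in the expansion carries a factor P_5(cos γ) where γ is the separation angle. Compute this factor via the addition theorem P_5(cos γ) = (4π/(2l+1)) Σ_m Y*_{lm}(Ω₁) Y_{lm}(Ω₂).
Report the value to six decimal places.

Summing Y*_{l m}(θ₁,φ₁)·Y_{l m}(θ₂,φ₂) over m ∈ [−5, 5]; prefactor 4π/(2·5+1) = 1.142397:
  m=-5: -0.24367 - 0.14203j × 0.00027 + 0.00037j = -0.00001 - 0.00013j  (running Σ = -0.00001 - 0.00013j)
  m=-4: -0.04515 + 0.41635j × -0.00407 - 0.00383j = 0.00178 - 0.00152j  (running Σ = 0.00176 - 0.00165j)
  m=-3: 0.15284 - 0.04924j × 0.03408 + 0.02167j = 0.00628 + 0.00163j  (running Σ = 0.00804 - 0.00002j)
  m=-2: 0.18056 + 0.20120j × -0.17327 - 0.06872j = -0.01746 - 0.04727j  (running Σ = -0.00942 - 0.04729j)
  m=-1: 0.09968 - 0.22339j × 0.49840 + 0.09522j = 0.07095 - 0.10185j  (running Σ = 0.06153 - 0.14913j)
  m=0: 0.21923 + 0.00000j × -0.53629 + 0.00000j = -0.11757 + 0.00000j  (running Σ = -0.05604 - 0.14913j)
  m=1: -0.09968 - 0.22339j × -0.49840 + 0.09522j = 0.07095 + 0.10185j  (running Σ = 0.01492 - 0.04729j)
  m=2: 0.18056 - 0.20120j × -0.17327 + 0.06872j = -0.01746 + 0.04727j  (running Σ = -0.00254 - 0.00002j)
  m=3: -0.15284 - 0.04924j × -0.03408 + 0.02167j = 0.00628 - 0.00163j  (running Σ = 0.00373 - 0.00165j)
  m=4: -0.04515 - 0.41635j × -0.00407 + 0.00383j = 0.00178 + 0.00152j  (running Σ = 0.00551 - 0.00013j)
  m=5: 0.24367 - 0.14203j × -0.00027 + 0.00037j = -0.00001 + 0.00013j  (running Σ = 0.00550 - 0.00000j)
Total Σ_m = 0.00550 - 0.00000j. Multiply by 1.142397: 0.00628 - 0.00000j. P_5(cos γ) = 0.006282

0.006282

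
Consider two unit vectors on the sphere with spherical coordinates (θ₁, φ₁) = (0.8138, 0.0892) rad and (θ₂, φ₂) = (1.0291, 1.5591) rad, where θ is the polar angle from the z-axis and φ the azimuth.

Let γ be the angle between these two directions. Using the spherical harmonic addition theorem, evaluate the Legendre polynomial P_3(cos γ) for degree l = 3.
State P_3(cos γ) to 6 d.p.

-0.444184

Addition theorem: P_3(cos γ) = (4π/7) Σ_m Y*_{lm}(Ω₁) Y_{lm}(Ω₂), m = −3…3:
  m=-3: +0.154546+0.042373i × -0.009208+0.262297i = -0.012537+0.040147i  (running Σ = -0.012537+0.040147i)
  m=-2: +0.364957+0.065808i × -0.386745-0.009049i = -0.140550-0.028753i  (running Σ = -0.153087+0.011394i)
  m=-1: +0.317769+0.028420i × +0.001066-0.091144i = +0.002929-0.028932i  (running Σ = -0.150158-0.017539i)
  m=0: -0.164512-0.000000i × -0.321479+0.000000i = +0.052887+0.000000i  (running Σ = -0.097271-0.017539i)
  m=1: -0.317769+0.028420i × -0.001066-0.091144i = +0.002929+0.028932i  (running Σ = -0.094342+0.011394i)
  m=2: +0.364957-0.065808i × -0.386745+0.009049i = -0.140550+0.028753i  (running Σ = -0.234892+0.040147i)
  m=3: -0.154546+0.042373i × +0.009208+0.262297i = -0.012537-0.040147i  (running Σ = -0.247429+0.000000i)
Accumulated sum -0.247429+0.000000i; after 4π/(2l+1) scaling, -0.444184+0.000000i ⇒ P_3 = -0.444184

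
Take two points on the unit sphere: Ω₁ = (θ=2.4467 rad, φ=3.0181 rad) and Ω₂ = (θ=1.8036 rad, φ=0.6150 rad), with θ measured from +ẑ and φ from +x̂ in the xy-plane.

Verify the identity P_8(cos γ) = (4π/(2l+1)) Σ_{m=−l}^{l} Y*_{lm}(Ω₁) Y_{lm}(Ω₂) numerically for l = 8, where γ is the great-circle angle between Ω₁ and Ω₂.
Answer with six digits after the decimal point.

Expand P_8 via completeness: Σ_{m} conj(Y_{8,m}) at Ω₁ times Y_{8,m} at Ω₂ —
  m=-8: +0.008016-0.012159i × +0.085365+0.405254i = +0.005612+0.002210i  (running Σ = +0.005612+0.002210i)
  m=-7: +0.045357-0.053161i × +0.155625-0.360636i = -0.012113-0.024631i  (running Σ = -0.006501-0.022420i)
  m=-6: +0.150250-0.137455i × +0.054963-0.033578i = +0.003643-0.012600i  (running Σ = -0.002859-0.035020i)
  m=-5: +0.320659-0.227695i × -0.359440-0.023971i = -0.120716+0.074156i  (running Σ = -0.123574+0.039136i)
  m=-4: +0.414901-0.223424i × +0.047031+0.038157i = +0.028038+0.005323i  (running Σ = -0.095536+0.044459i)
  m=-3: +0.202950-0.078828i × +0.086794+0.308558i = +0.041938+0.055780i  (running Σ = -0.053598+0.100239i)
  m=-2: -0.248626+0.062687i × +0.038061-0.107325i = -0.002735+0.029070i  (running Σ = -0.056333+0.129309i)
  m=-1: -0.355736+0.044156i × +0.243669-0.172125i = -0.079082+0.071990i  (running Σ = -0.135415+0.201299i)
  m=0: +0.151463-0.000000i × -0.128953+0.000000i = -0.019532+0.000000i  (running Σ = -0.154947+0.201299i)
  m=1: +0.355736+0.044156i × -0.243669-0.172125i = -0.079082-0.071990i  (running Σ = -0.234028+0.129309i)
  m=2: -0.248626-0.062687i × +0.038061+0.107325i = -0.002735-0.029070i  (running Σ = -0.236763+0.100239i)
  m=3: -0.202950-0.078828i × -0.086794+0.308558i = +0.041938-0.055780i  (running Σ = -0.194825+0.044459i)
  m=4: +0.414901+0.223424i × +0.047031-0.038157i = +0.028038-0.005323i  (running Σ = -0.166787+0.039136i)
  m=5: -0.320659-0.227695i × +0.359440-0.023971i = -0.120716-0.074156i  (running Σ = -0.287503-0.035020i)
  m=6: +0.150250+0.137455i × +0.054963+0.033578i = +0.003643+0.012600i  (running Σ = -0.283860-0.022420i)
  m=7: -0.045357-0.053161i × -0.155625-0.360636i = -0.012113+0.024631i  (running Σ = -0.295973+0.002210i)
  m=8: +0.008016+0.012159i × +0.085365-0.405254i = +0.005612-0.002210i  (running Σ = -0.290361+0.000000i)
Accumulated sum -0.290361+0.000000i; after 4π/(2l+1) scaling, -0.214635+0.000000i ⇒ P_8 = -0.214635

-0.214635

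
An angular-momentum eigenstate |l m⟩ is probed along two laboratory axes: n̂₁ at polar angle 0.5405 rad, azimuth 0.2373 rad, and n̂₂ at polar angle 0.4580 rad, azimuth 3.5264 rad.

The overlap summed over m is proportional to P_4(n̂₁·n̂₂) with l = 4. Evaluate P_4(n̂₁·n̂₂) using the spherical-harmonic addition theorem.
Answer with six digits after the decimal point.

-0.351649

Addition theorem: P_4(cos γ) = (4π/9) Σ_m Y*_{lm}(Ω₁) Y_{lm}(Ω₂), m = −4…4:
  m=-4: Y*=(0.018067, 0.025221)  Y=(0.000534, -0.016905)  product (0.000436, -0.000292)
  m=-3: Y*=(0.110710, 0.095525)  Y=(-0.039250, 0.088754)  product (-0.012824, 0.006077)
  m=-2: Y*=(0.326685, 0.167840)  Y=(0.217535, -0.210774)  product (0.106442, -0.032346)
  m=-1: Y*=(0.435502, 0.105329)  Y=(-0.457615, 0.185333)  product (-0.218813, 0.032513)
  m=+0: Y*=(-0.014528, -0.000000)  Y=(0.160548, 0.000000)  product (-0.002333, -0.000000)
  m=+1: Y*=(-0.435502, 0.105329)  Y=(0.457615, 0.185333)  product (-0.218813, -0.032513)
  m=+2: Y*=(0.326685, -0.167840)  Y=(0.217535, 0.210774)  product (0.106442, 0.032346)
  m=+3: Y*=(-0.110710, 0.095525)  Y=(0.039250, 0.088754)  product (-0.012824, -0.006077)
  m=+4: Y*=(0.018067, -0.025221)  Y=(0.000534, 0.016905)  product (0.000436, 0.000292)
Σ over m = (-0.251850, -0.000000); ×(4π/9) → (-0.351649, -0.000000). Real part: -0.351649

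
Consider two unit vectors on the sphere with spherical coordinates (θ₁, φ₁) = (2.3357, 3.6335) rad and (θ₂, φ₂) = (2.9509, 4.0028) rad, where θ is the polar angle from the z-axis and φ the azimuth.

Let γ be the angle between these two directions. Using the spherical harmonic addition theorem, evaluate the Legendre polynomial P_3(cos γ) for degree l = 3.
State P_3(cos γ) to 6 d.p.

Summing Y*_{l m}(θ₁,φ₁)·Y_{l m}(θ₂,φ₂) over m ∈ [−3, 3]; prefactor 4π/(2·3+1) = 1.795196:
  m=-3: Y*=-0.014873-0.155963i  Y=+0.002410+0.001504i  product +0.000199-0.000398i
  m=-2: Y*=-0.204008-0.306691i  Y=+0.005445+0.035636i  product +0.009818-0.008940i
  m=-1: Y*=-0.287216-0.153902i  Y=-0.152468+0.177533i  product +0.071114-0.027525i
  m=+0: Y*=+0.155679-0.000000i  Y=-0.667007+0.000000i  product -0.103839+0.000000i
  m=+1: Y*=+0.287216-0.153902i  Y=+0.152468+0.177533i  product +0.071114+0.027525i
  m=+2: Y*=-0.204008+0.306691i  Y=+0.005445-0.035636i  product +0.009818+0.008940i
  m=+3: Y*=+0.014873-0.155963i  Y=-0.002410+0.001504i  product +0.000199+0.000398i
Σ over m = +0.058423-0.000000i; ×(4π/7) → +0.104881-0.000000i. Real part: 0.104881

0.104881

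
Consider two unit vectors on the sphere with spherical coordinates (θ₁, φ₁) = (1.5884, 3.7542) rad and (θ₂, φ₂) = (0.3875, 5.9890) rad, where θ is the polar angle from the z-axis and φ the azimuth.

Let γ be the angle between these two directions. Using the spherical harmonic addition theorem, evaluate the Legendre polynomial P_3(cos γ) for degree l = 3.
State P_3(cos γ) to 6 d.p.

0.335045

Summing Y*_{l m}(θ₁,φ₁)·Y_{l m}(θ₂,φ₂) over m ∈ [−3, 3]; prefactor 4π/(2·3+1) = 1.795196:
  term(m=-3) = (0.008568, -0.003839)   from Y*(Ω₁)=(0.110039, -0.402250), Y(Ω₂)=(0.014299, 0.017387)
  term(m=-2) = (0.000584, -0.002359)   from Y*(Ω₁)=(-0.006092, -0.016921), Y(Ω₂)=(0.112390, 0.074986)
  term(m=-1) = (0.079790, 0.101962)   from Y*(Ω₁)=(0.263960, 0.185513), Y(Ω₂)=(0.384058, 0.116361)
  term(m=+0) = (0.008752, 0.000000)   from Y*(Ω₁)=(0.019697, -0.000000), Y(Ω₂)=(0.444341, 0.000000)
  term(m=+1) = (0.079790, -0.101962)   from Y*(Ω₁)=(-0.263960, 0.185513), Y(Ω₂)=(-0.384058, 0.116361)
  term(m=+2) = (0.000584, 0.002359)   from Y*(Ω₁)=(-0.006092, 0.016921), Y(Ω₂)=(0.112390, -0.074986)
  term(m=+3) = (0.008568, 0.003839)   from Y*(Ω₁)=(-0.110039, -0.402250), Y(Ω₂)=(-0.014299, 0.017387)
Σ over m = (0.186635, -0.000000); ×(4π/7) → (0.335045, -0.000000). Real part: 0.335045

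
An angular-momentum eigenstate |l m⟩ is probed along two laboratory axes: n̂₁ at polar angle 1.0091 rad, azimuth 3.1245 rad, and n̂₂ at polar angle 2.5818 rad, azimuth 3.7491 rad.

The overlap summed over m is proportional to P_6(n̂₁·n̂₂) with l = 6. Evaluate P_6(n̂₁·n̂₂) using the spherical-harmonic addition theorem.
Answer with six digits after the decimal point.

-0.264216

Term-by-term m-sum for l=6 (normalisation 4π/13 = 0.966644):
  m=-6: (0.176621, -0.018177) × (-0.009487, 0.005225) = (-0.001581, 0.001095)  (running Σ = (-0.001581, 0.001095))
  m=-5: (-0.385658, 0.033040) × (-0.059545, -0.006218) = (0.023169, 0.000431)  (running Σ = (0.021589, 0.001526))
  m=-4: (0.387295, -0.026521) × (-0.148200, -0.127786) = (-0.060786, -0.045560)  (running Σ = (-0.039197, -0.044034))
  m=-3: (-0.025324, 0.001300) × (-0.100832, -0.392067) = (0.003063, 0.009798)  (running Σ = (-0.036134, -0.034237))
  m=-2: (-0.338223, 0.011567) × (0.162795, -0.438099) = (-0.049994, 0.150058)  (running Σ = (-0.086128, 0.115822))
  m=-1: (0.158729, -0.002713) × (0.071959, -0.050027) = (0.011286, -0.008136)  (running Σ = (-0.074842, 0.107686))
  m=0: (0.299433, -0.000000) × (-0.412946, 0.000000) = (-0.123650, 0.000000)  (running Σ = (-0.198491, 0.107686))
  m=1: (-0.158729, -0.002713) × (-0.071959, -0.050027) = (0.011286, 0.008136)  (running Σ = (-0.187205, 0.115822))
  m=2: (-0.338223, -0.011567) × (0.162795, 0.438099) = (-0.049994, -0.150058)  (running Σ = (-0.237199, -0.034237))
  m=3: (0.025324, 0.001300) × (0.100832, -0.392067) = (0.003063, -0.009798)  (running Σ = (-0.234136, -0.044034))
  m=4: (0.387295, 0.026521) × (-0.148200, 0.127786) = (-0.060786, 0.045560)  (running Σ = (-0.294922, 0.001526))
  m=5: (0.385658, 0.033040) × (0.059545, -0.006218) = (0.023169, -0.000431)  (running Σ = (-0.271753, 0.001095))
  m=6: (0.176621, 0.018177) × (-0.009487, -0.005225) = (-0.001581, -0.001095)  (running Σ = (-0.273333, 0.000000))
Σ over m = (-0.273333, 0.000000); ×(4π/13) → (-0.264216, 0.000000). Real part: -0.264216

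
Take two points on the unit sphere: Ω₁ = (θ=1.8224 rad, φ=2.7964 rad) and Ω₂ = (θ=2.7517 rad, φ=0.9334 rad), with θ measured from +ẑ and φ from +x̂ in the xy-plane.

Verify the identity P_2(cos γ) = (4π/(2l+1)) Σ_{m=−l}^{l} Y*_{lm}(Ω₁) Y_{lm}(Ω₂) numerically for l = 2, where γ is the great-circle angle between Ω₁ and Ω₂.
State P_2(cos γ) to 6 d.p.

Summing Y*_{l m}(θ₁,φ₁)·Y_{l m}(θ₂,φ₂) over m ∈ [−2, 2]; prefactor 4π/(2·2+1) = 2.513274:
  term(m=-2) = (-0.016864, -0.011155)   from Y*(Ω₁)=(0.279359, -0.230746), Y(Ω₂)=(-0.016278, -0.053377)
  term(m=-1) = (-0.014574, 0.048448)   from Y*(Ω₁)=(0.175288, -0.063032), Y(Ω₂)=(-0.161630, 0.218271)
  term(m=+0) = (-0.126857, -0.000000)   from Y*(Ω₁)=(-0.256748, -0.000000), Y(Ω₂)=(0.494091, 0.000000)
  term(m=+1) = (-0.014574, -0.048448)   from Y*(Ω₁)=(-0.175288, -0.063032), Y(Ω₂)=(0.161630, 0.218271)
  term(m=+2) = (-0.016864, 0.011155)   from Y*(Ω₁)=(0.279359, 0.230746), Y(Ω₂)=(-0.016278, 0.053377)
Accumulated sum (-0.189733, 0.000000); after 4π/(2l+1) scaling, (-0.476850, 0.000000) ⇒ P_2 = -0.476850

-0.476850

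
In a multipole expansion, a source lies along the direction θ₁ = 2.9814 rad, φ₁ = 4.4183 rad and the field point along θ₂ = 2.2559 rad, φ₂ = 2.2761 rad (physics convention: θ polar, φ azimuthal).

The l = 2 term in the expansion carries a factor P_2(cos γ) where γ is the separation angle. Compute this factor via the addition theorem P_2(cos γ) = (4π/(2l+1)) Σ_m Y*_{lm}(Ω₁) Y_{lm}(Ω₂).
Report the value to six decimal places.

Term-by-term m-sum for l=2 (normalisation 4π/5 = 2.513274):
  m=-2: Y*=(-0.008176, 0.005453)  Y=(-0.036944, 0.228654)  product (-0.000945, -0.002071)
  m=-1: Y*=(0.035263, 0.116427)  Y=(0.245387, 0.288218)  product (-0.024903, 0.038733)
  m=+0: Y*=(0.606710, -0.000000)  Y=(0.063435, 0.000000)  product (0.038486, 0.000000)
  m=+1: Y*=(-0.035263, 0.116427)  Y=(-0.245387, 0.288218)  product (-0.024903, -0.038733)
  m=+2: Y*=(-0.008176, -0.005453)  Y=(-0.036944, -0.228654)  product (-0.000945, 0.002071)
Accumulated sum (-0.013210, -0.000000); after 4π/(2l+1) scaling, (-0.033200, -0.000000) ⇒ P_2 = -0.033200

-0.033200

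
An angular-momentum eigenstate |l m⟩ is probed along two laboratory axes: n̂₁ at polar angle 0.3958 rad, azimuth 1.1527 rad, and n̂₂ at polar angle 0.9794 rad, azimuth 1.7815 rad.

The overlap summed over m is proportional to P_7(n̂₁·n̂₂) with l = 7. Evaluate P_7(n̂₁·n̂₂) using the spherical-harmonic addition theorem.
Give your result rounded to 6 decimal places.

-0.130777

Addition theorem: P_7(cos γ) = (4π/15) Σ_m Y*_{lm}(Ω₁) Y_{lm}(Ω₂), m = −7…7:
  m=-7: (-0.000135, 0.000619) × (0.135254, 0.013007) = (-0.000026, 0.000082)  (running Σ = (-0.000026, 0.000082))
  m=-6: (0.004571, 0.003354) × (-0.103044, 0.325516) = (-0.001563, 0.001142)  (running Σ = (-0.001589, 0.001224))
  m=-5: (0.027315, -0.015628) × (-0.382374, -0.217553) = (-0.013844, 0.000033)  (running Σ = (-0.015434, 0.001258))
  m=-4: (-0.012241, -0.120081) × (0.134569, -0.150983) = (-0.019777, -0.014311)  (running Σ = (-0.035211, -0.013053))
  m=-3: (-0.304029, -0.099575) × (-0.138329, -0.188883) = (0.023248, 0.071200)  (running Σ = (-0.011963, 0.058147))
  m=-2: (-0.359566, 0.398083) × (0.294870, -0.132179) = (-0.053407, 0.164910)  (running Σ = (-0.065370, 0.223057))
  m=-1: (0.158738, 0.357284) × (-0.022411, -0.104784) = (0.033880, -0.024640)  (running Σ = (-0.031490, 0.198416))
  m=0: (-0.276703, -0.000000) × (0.336550, 0.000000) = (-0.093124, -0.000000)  (running Σ = (-0.124614, 0.198416))
  m=1: (-0.158738, 0.357284) × (0.022411, -0.104784) = (0.033880, 0.024640)  (running Σ = (-0.090734, 0.223057))
  m=2: (-0.359566, -0.398083) × (0.294870, 0.132179) = (-0.053407, -0.164910)  (running Σ = (-0.144141, 0.058147))
  m=3: (0.304029, -0.099575) × (0.138329, -0.188883) = (0.023248, -0.071200)  (running Σ = (-0.120893, -0.013053))
  m=4: (-0.012241, 0.120081) × (0.134569, 0.150983) = (-0.019777, 0.014311)  (running Σ = (-0.140670, 0.001258))
  m=5: (-0.027315, -0.015628) × (0.382374, -0.217553) = (-0.013844, -0.000033)  (running Σ = (-0.154515, 0.001224))
  m=6: (0.004571, -0.003354) × (-0.103044, -0.325516) = (-0.001563, -0.001142)  (running Σ = (-0.156077, 0.000082))
  m=7: (0.000135, 0.000619) × (-0.135254, 0.013007) = (-0.000026, -0.000082)  (running Σ = (-0.156104, 0.000000))
Σ over m = (-0.156104, 0.000000); ×(4π/15) → (-0.130777, 0.000000). Real part: -0.130777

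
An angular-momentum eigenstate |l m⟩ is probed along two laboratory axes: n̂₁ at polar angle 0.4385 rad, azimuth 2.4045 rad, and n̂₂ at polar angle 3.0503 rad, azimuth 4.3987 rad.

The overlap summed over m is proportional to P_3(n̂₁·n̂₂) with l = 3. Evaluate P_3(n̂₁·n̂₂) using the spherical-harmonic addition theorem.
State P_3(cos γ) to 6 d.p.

-0.554753

Addition theorem: P_3(cos γ) = (4π/7) Σ_m Y*_{lm}(Ω₁) Y_{lm}(Ω₂), m = −3…3:
  m=-3: 0.01908 + 0.02560j × 0.00026 - 0.00019j = 0.00001 + 0.00000j  (running Σ = 0.00001 + 0.00000j)
  m=-2: 0.01609 - 0.16602j × 0.00685 + 0.00497j = 0.00093 - 0.00106j  (running Σ = 0.00094 - 0.00105j)
  m=-1: -0.31482 + 0.28578j × -0.03599 + 0.11094j = -0.02037 - 0.04521j  (running Σ = -0.01943 - 0.04626j)
  m=0: 0.37120 + 0.00000j × -0.72780 + 0.00000j = -0.27016 + 0.00000j  (running Σ = -0.28959 - 0.04626j)
  m=1: 0.31482 + 0.28578j × 0.03599 + 0.11094j = -0.02037 + 0.04521j  (running Σ = -0.30997 - 0.00105j)
  m=2: 0.01609 + 0.16602j × 0.00685 - 0.00497j = 0.00093 + 0.00106j  (running Σ = -0.30903 + 0.00000j)
  m=3: -0.01908 + 0.02560j × -0.00026 - 0.00019j = 0.00001 - 0.00000j  (running Σ = -0.30902 - 0.00000j)
Accumulated sum -0.30902 - 0.00000j; after 4π/(2l+1) scaling, -0.55475 - 0.00000j ⇒ P_3 = -0.554753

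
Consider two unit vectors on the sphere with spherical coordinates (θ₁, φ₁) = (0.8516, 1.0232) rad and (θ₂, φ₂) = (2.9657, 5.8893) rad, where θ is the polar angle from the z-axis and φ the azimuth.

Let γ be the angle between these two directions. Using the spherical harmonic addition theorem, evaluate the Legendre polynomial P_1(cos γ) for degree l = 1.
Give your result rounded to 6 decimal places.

Summing Y*_{l m}(θ₁,φ₁)·Y_{l m}(θ₂,φ₂) over m ∈ [−1, 1]; prefactor 4π/(2·1+1) = 4.188790:
  m=-1: Y*=+0.135328+0.221920i  Y=+0.055828+0.023202i  product +0.002406+0.015529i
  m=+0: Y*=+0.321882-0.000000i  Y=-0.481064+0.000000i  product -0.154846+0.000000i
  m=+1: Y*=-0.135328+0.221920i  Y=-0.055828+0.023202i  product +0.002406-0.015529i
Accumulated sum -0.150034+0.000000i; after 4π/(2l+1) scaling, -0.628459+0.000000i ⇒ P_1 = -0.628459

-0.628459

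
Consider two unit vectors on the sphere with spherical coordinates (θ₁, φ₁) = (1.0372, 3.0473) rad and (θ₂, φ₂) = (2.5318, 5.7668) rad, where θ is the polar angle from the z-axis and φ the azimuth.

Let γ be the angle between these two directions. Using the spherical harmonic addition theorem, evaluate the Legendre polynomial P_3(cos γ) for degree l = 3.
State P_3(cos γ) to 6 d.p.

Addition theorem: P_3(cos γ) = (4π/7) Σ_m Y*_{lm}(Ω₁) Y_{lm}(Ω₂), m = −3…3:
  m=-3: (-0.255706, 0.074327) × (0.001696, 0.078351) = (-0.006257, -0.019909)  (running Σ = (-0.006257, -0.019909))
  m=-2: (0.378504, -0.072239) × (-0.140809, -0.235960) = (-0.070342, -0.079140)  (running Σ = (-0.076599, -0.099049))
  m=-1: (-0.081315, 0.007690) × (0.379859, 0.215673) = (-0.032547, -0.014616)  (running Σ = (-0.109146, -0.113665))
  m=0: (-0.323903, -0.000000) × (-0.110157, 0.000000) = (0.035680, 0.000000)  (running Σ = (-0.073466, -0.113665))
  m=1: (0.081315, 0.007690) × (-0.379859, 0.215673) = (-0.032547, 0.014616)  (running Σ = (-0.106012, -0.099049))
  m=2: (0.378504, 0.072239) × (-0.140809, 0.235960) = (-0.070342, 0.079140)  (running Σ = (-0.176355, -0.019909))
  m=3: (0.255706, 0.074327) × (-0.001696, 0.078351) = (-0.006257, 0.019909)  (running Σ = (-0.182612, 0.000000))
Σ over m = (-0.182612, 0.000000); ×(4π/7) → (-0.327824, 0.000000). Real part: -0.327824

-0.327824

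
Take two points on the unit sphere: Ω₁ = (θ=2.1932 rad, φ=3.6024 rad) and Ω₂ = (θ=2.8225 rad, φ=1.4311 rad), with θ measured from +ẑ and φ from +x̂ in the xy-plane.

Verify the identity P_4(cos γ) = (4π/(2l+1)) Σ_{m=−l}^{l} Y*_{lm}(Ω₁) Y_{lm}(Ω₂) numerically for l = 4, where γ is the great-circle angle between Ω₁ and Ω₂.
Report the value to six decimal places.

-0.130887

Addition theorem: P_4(cos γ) = (4π/9) Σ_m Y*_{lm}(Ω₁) Y_{lm}(Ω₂), m = −4…4:
  m=-4: Y*=-0.051888+0.185727i  Y=+0.003634+0.002272i  product -0.000611+0.000557i
  m=-3: Y*=+0.073289+0.384448i  Y=+0.014931-0.033516i  product +0.013979+0.003284i
  m=-2: Y*=+0.184111+0.242598i  Y=-0.168066-0.048218i  product -0.019245-0.049650i
  m=-1: Y*=-0.124614-0.061865i  Y=-0.064970+0.462052i  product +0.036681-0.053559i
  m=+0: Y*=-0.333567-0.000000i  Y=+0.465724+0.000000i  product -0.155350-0.000000i
  m=+1: Y*=+0.124614-0.061865i  Y=+0.064970+0.462052i  product +0.036681+0.053559i
  m=+2: Y*=+0.184111-0.242598i  Y=-0.168066+0.048218i  product -0.019245+0.049650i
  m=+3: Y*=-0.073289+0.384448i  Y=-0.014931-0.033516i  product +0.013979-0.003284i
  m=+4: Y*=-0.051888-0.185727i  Y=+0.003634-0.002272i  product -0.000611-0.000557i
Σ over m = -0.093741-0.000000i; ×(4π/9) → -0.130887-0.000000i. Real part: -0.130887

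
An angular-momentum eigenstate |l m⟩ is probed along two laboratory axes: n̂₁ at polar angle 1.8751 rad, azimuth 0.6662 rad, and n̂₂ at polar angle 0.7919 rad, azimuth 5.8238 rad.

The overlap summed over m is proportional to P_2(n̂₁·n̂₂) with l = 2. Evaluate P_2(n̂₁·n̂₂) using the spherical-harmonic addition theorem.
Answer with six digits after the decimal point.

Addition theorem: P_2(cos γ) = (4π/5) Σ_m Y*_{lm}(Ω₁) Y_{lm}(Ω₂), m = −2…2:
  m=-2: +0.083027+0.341652i × +0.118719+0.155512i = -0.043274+0.053472i  (running Σ = -0.043274+0.053472i)
  m=-1: -0.173621-0.136481i × +0.346198+0.171258i = -0.036734-0.076984i  (running Σ = -0.080008-0.023511i)
  m=0: -0.230446-0.000000i × +0.151544+0.000000i = -0.034923-0.000000i  (running Σ = -0.114931-0.023511i)
  m=1: +0.173621-0.136481i × -0.346198+0.171258i = -0.036734+0.076984i  (running Σ = -0.151664+0.053472i)
  m=2: +0.083027-0.341652i × +0.118719-0.155512i = -0.043274-0.053472i  (running Σ = -0.194939+0.000000i)
Total Σ_m = -0.194939+0.000000i. Multiply by 2.513274: -0.489934+0.000000i. P_2(cos γ) = -0.489934

-0.489934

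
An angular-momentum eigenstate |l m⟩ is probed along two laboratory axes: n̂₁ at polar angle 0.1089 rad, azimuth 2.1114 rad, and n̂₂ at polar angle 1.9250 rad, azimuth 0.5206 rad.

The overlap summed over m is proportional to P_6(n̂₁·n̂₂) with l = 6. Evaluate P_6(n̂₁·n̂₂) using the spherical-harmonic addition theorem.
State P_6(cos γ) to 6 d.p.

0.217160

Summing Y*_{l m}(θ₁,φ₁)·Y_{l m}(θ₂,φ₂) over m ∈ [−6, 6]; prefactor 4π/(2·6+1) = 0.966644:
  term(m=-6) = -0.000000-0.000000i   from Y*(Ω₁)=+0.000001+0.000000i, Y(Ω₂)=-0.328818-0.005917i
  term(m=-5) = +0.000001-0.000011i   from Y*(Ω₁)=-0.000011-0.000023i, Y(Ω₂)=+0.361650+0.216092i
  term(m=-4) = +0.000044+0.000004i   from Y*(Ω₁)=-0.000274+0.000408i, Y(Ω₂)=-0.043702-0.077836i
  term(m=-3) = +0.000123-0.002041i   from Y*(Ω₁)=+0.006534+0.000334i, Y(Ω₂)=+0.002812-0.312545i
  term(m=-2) = +0.011695+0.000468i   from Y*(Ω₁)=-0.027930-0.052415i, Y(Ω₂)=-0.099558+0.170075i
  term(m=-1) = +0.001690-0.084467i   from Y*(Ω₁)=-0.173623+0.289251i, Y(Ω₂)=-0.217251+0.124563i
  term(m=+0) = +0.197549+0.000000i   from Y*(Ω₁)=+0.894284-0.000000i, Y(Ω₂)=+0.220902+0.000000i
  term(m=+1) = +0.001690+0.084467i   from Y*(Ω₁)=+0.173623+0.289251i, Y(Ω₂)=+0.217251+0.124563i
  term(m=+2) = +0.011695-0.000468i   from Y*(Ω₁)=-0.027930+0.052415i, Y(Ω₂)=-0.099558-0.170075i
  term(m=+3) = +0.000123+0.002041i   from Y*(Ω₁)=-0.006534+0.000334i, Y(Ω₂)=-0.002812-0.312545i
  term(m=+4) = +0.000044-0.000004i   from Y*(Ω₁)=-0.000274-0.000408i, Y(Ω₂)=-0.043702+0.077836i
  term(m=+5) = +0.000001+0.000011i   from Y*(Ω₁)=+0.000011-0.000023i, Y(Ω₂)=-0.361650+0.216092i
  term(m=+6) = -0.000000+0.000000i   from Y*(Ω₁)=+0.000001-0.000000i, Y(Ω₂)=-0.328818+0.005917i
Total Σ_m = +0.224653-0.000000i. Multiply by 0.966644: +0.217160-0.000000i. P_6(cos γ) = 0.217160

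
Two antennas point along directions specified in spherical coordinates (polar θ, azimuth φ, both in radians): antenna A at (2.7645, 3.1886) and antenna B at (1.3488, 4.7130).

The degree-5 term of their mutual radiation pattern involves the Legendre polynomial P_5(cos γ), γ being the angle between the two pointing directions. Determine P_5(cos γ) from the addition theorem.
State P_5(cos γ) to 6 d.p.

Expand P_5 via completeness: Σ_{m} conj(Y_{5,m}) at Ω₁ times Y_{5,m} at Ω₂ —
  m=-5: Y*=-0.00306 - 0.00073j  Y=0.00125 + 0.40991j  product 0.00030 - 0.00125j
  m=-4: Y*=-0.02464 - 0.00469j  Y=0.29258 - 0.00072j  product -0.00721 - 0.00135j
  m=-3: Y*=-0.11593 - 0.01646j  Y=0.00033 + 0.18100j  product 0.00294 - 0.02099j
  m=-2: Y*=-0.33888 - 0.03195j  Y=0.30342 - 0.00037j  product -0.10284 - 0.00957j
  m=-1: Y*=-0.54068 - 0.02543j  Y=0.00007 + 0.11580j  product 0.00291 - 0.06261j
  m=+0: Y*=-0.17021 + 0.00000j  Y=0.30268 + 0.00000j  product -0.05152 + 0.00000j
  m=+1: Y*=0.54068 - 0.02543j  Y=-0.00007 + 0.11580j  product 0.00291 + 0.06261j
  m=+2: Y*=-0.33888 + 0.03195j  Y=0.30342 + 0.00037j  product -0.10284 + 0.00957j
  m=+3: Y*=0.11593 - 0.01646j  Y=-0.00033 + 0.18100j  product 0.00294 + 0.02099j
  m=+4: Y*=-0.02464 + 0.00469j  Y=0.29258 + 0.00072j  product -0.00721 + 0.00135j
  m=+5: Y*=0.00306 - 0.00073j  Y=-0.00125 + 0.40991j  product 0.00030 + 0.00125j
Σ over m = -0.25933 + 0.00000j; ×(4π/11) → -0.29626 + 0.00000j. Real part: -0.296257

-0.296257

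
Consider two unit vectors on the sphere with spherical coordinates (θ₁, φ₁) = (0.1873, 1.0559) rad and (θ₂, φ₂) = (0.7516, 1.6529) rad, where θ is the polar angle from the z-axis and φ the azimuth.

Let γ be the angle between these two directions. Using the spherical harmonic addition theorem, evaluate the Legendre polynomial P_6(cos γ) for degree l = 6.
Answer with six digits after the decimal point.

-0.413314

Expand P_6 via completeness: Σ_{m} conj(Y_{6,m}) at Ω₁ times Y_{6,m} at Ω₂ —
  m=-6: Y*=0.00002 + 0.00000j  Y=-0.04314 + 0.02315j  product -0.00000 + 0.00000j
  m=-5: Y*=0.00020 - 0.00031j  Y=-0.07242 - 0.16639j  product -0.00007 - 0.00001j
  m=-4: Y*=-0.00194 - 0.00364j  Y=0.35761 - 0.12186j  product -0.00114 - 0.00107j
  m=-3: Y*=-0.03147 - 0.00082j  Y=0.10607 + 0.42191j  product -0.00299 - 0.01336j
  m=-2: Y*=-0.08360 + 0.13916j  Y=-0.11898 + 0.01971j  product 0.00720 - 0.01820j
  m=-1: Y*=0.25207 + 0.44551j  Y=0.02715 + 0.32998j  product -0.14017 + 0.09528j
  m=+0: Y*=0.67509 + 0.00000j  Y=-0.22703 + 0.00000j  product -0.15326 + 0.00000j
  m=+1: Y*=-0.25207 + 0.44551j  Y=-0.02715 + 0.32998j  product -0.14017 - 0.09528j
  m=+2: Y*=-0.08360 - 0.13916j  Y=-0.11898 - 0.01971j  product 0.00720 + 0.01820j
  m=+3: Y*=0.03147 - 0.00082j  Y=-0.10607 + 0.42191j  product -0.00299 + 0.01336j
  m=+4: Y*=-0.00194 + 0.00364j  Y=0.35761 + 0.12186j  product -0.00114 + 0.00107j
  m=+5: Y*=-0.00020 - 0.00031j  Y=0.07242 - 0.16639j  product -0.00007 + 0.00001j
  m=+6: Y*=0.00002 - 0.00000j  Y=-0.04314 - 0.02315j  product -0.00000 - 0.00000j
Accumulated sum -0.42758 - 0.00000j; after 4π/(2l+1) scaling, -0.41331 - 0.00000j ⇒ P_6 = -0.413314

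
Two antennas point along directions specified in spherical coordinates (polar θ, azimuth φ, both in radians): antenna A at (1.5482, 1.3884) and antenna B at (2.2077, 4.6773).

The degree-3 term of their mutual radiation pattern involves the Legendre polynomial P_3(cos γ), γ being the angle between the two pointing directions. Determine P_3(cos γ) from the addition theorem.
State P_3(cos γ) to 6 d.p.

Addition theorem: P_3(cos γ) = (4π/7) Σ_m Y*_{lm}(Ω₁) Y_{lm}(Ω₂), m = −3…3:
  m=-3: Y*=(-0.216911, -0.356032)  Y=(0.022779, -0.215591)  product (-0.081698, 0.038654)
  m=-2: Y*=(-0.021561, 0.008234)  Y=(0.391857, 0.027545)  product (-0.008675, 0.002633)
  m=-1: Y*=(-0.058456, -0.316927)  Y=(-0.007004, 0.199520)  product (0.063643, -0.009443)
  m=+0: Y*=(-0.025274, -0.000000)  Y=(0.273332, 0.000000)  product (-0.006908, -0.000000)
  m=+1: Y*=(0.058456, -0.316927)  Y=(0.007004, 0.199520)  product (0.063643, 0.009443)
  m=+2: Y*=(-0.021561, -0.008234)  Y=(0.391857, -0.027545)  product (-0.008675, -0.002633)
  m=+3: Y*=(0.216911, -0.356032)  Y=(-0.022779, -0.215591)  product (-0.081698, -0.038654)
Σ over m = (-0.060371, -0.000000); ×(4π/7) → (-0.108377, -0.000000). Real part: -0.108377

-0.108377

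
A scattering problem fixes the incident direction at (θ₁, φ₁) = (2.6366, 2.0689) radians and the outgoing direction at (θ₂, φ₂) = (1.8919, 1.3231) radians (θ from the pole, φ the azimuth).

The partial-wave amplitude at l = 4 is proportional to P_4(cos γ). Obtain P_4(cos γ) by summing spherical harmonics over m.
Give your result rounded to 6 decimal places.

-0.416615

Expand P_4 via completeness: Σ_{m} conj(Y_{4,m}) at Ω₁ times Y_{4,m} at Ω₂ —
  term(m=-4) = (-0.008589, 0.001372)   from Y*(Ω₁)=(-0.009922, 0.022121), Y(Ω₂)=(0.196613, 0.300088)
  term(m=-3) = (-0.025888, 0.032905)   from Y*(Ω₁)=(-0.123685, 0.009479), Y(Ω₂)=(0.228350, -0.248539)
  term(m=-2) = (-0.002463, -0.031040)   from Y*(Ω₁)=(-0.185606, -0.286667), Y(Ω₂)=(0.080217, 0.043344)
  term(m=-1) = (-0.113364, -0.104723)   from Y*(Ω₁)=(0.226002, -0.415566), Y(Ω₂)=(0.079987, -0.316294)
  term(m=+0) = (0.002229, 0.000000)   from Y*(Ω₁)=(0.058707, -0.000000), Y(Ω₂)=(0.037969, 0.000000)
  term(m=+1) = (-0.113364, 0.104723)   from Y*(Ω₁)=(-0.226002, -0.415566), Y(Ω₂)=(-0.079987, -0.316294)
  term(m=+2) = (-0.002463, 0.031040)   from Y*(Ω₁)=(-0.185606, 0.286667), Y(Ω₂)=(0.080217, -0.043344)
  term(m=+3) = (-0.025888, -0.032905)   from Y*(Ω₁)=(0.123685, 0.009479), Y(Ω₂)=(-0.228350, -0.248539)
  term(m=+4) = (-0.008589, -0.001372)   from Y*(Ω₁)=(-0.009922, -0.022121), Y(Ω₂)=(0.196613, -0.300088)
Accumulated sum (-0.298378, 0.000000); after 4π/(2l+1) scaling, (-0.416615, 0.000000) ⇒ P_4 = -0.416615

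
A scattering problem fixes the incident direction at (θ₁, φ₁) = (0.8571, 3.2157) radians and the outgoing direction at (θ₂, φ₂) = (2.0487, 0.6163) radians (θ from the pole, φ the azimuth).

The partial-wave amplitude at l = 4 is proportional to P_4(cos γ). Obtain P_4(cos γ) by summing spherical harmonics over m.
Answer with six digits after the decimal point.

0.073930

Addition theorem: P_4(cos γ) = (4π/9) Σ_m Y*_{lm}(Ω₁) Y_{lm}(Ω₂), m = −4…4:
  m=-4: (0.138212, 0.042214) × (-0.214548, -0.172220) = (-0.022383, -0.032860)  (running Σ = (-0.022383, -0.032860))
  m=-3: (-0.345255, -0.078048) × (0.110649, 0.387559) = (-0.007954, -0.142443)  (running Σ = (-0.030337, -0.175302))
  m=-2: (0.378102, 0.056454) × (0.042065, -0.119603) = (0.022657, -0.042847)  (running Σ = (-0.007680, -0.218150))
  m=-1: (0.000045, 0.000003) × (0.239535, -0.169672) = (0.000011, -0.000007)  (running Σ = (-0.007668, -0.218157))
  m=0: (-0.362693, -0.000000) × (-0.188272, 0.000000) = (0.068285, 0.000000)  (running Σ = (0.060617, -0.218157))
  m=1: (-0.000045, 0.000003) × (-0.239535, -0.169672) = (0.000011, 0.000007)  (running Σ = (0.060628, -0.218150))
  m=2: (0.378102, -0.056454) × (0.042065, 0.119603) = (0.022657, 0.042847)  (running Σ = (0.083285, -0.175302))
  m=3: (0.345255, -0.078048) × (-0.110649, 0.387559) = (-0.007954, 0.142443)  (running Σ = (0.075331, -0.032860))
  m=4: (0.138212, -0.042214) × (-0.214548, 0.172220) = (-0.022383, 0.032860)  (running Σ = (0.052949, -0.000000))
Accumulated sum (0.052949, -0.000000); after 4π/(2l+1) scaling, (0.073930, -0.000000) ⇒ P_4 = 0.073930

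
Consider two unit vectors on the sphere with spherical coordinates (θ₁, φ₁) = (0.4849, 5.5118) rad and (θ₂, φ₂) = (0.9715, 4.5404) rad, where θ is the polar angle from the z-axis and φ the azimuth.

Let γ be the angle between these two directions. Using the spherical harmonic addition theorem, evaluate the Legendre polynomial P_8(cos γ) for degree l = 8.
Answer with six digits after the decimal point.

Term-by-term m-sum for l=8 (normalisation 4π/17 = 0.739198):
  [-8]  conj(Y_{8,-8})(Ω₁) = 0.00114 + 0.00013j ; Y_{8,-8}(Ω₂) = 0.02157 + 0.10929j ; Δ = 0.00001 + 0.00013j
  [-7]  conj(Y_{8,-7})(Ω₁) = 0.00553 + 0.00674j ; Y_{8,-7}(Ω₂) = 0.28413 - 0.10918j ; Δ = 0.00231 + 0.00131j
  [-6]  conj(Y_{8,-6})(Ω₁) = -0.00348 + 0.04132j ; Y_{8,-6}(Ω₂) = -0.23099 - 0.38634j ; Δ = 0.01677 - 0.00820j
  [-5]  conj(Y_{8,-5})(Ω₁) = -0.10445 + 0.09075j ; Y_{8,-5}(Ω₂) = -0.23650 + 0.20363j ; Δ = 0.00622 - 0.04273j
  [-4]  conj(Y_{8,-4})(Ω₁) = -0.32641 - 0.01832j ; Y_{8,-4}(Ω₂) = -0.08413 - 0.06914j ; Δ = 0.02619 + 0.02411j
  [-3]  conj(Y_{8,-3})(Ω₁) = -0.34655 - 0.37698j ; Y_{8,-3}(Ω₂) = -0.18125 + 0.31954j ; Δ = 0.18327 - 0.04241j
  [-2]  conj(Y_{8,-2})(Ω₁) = 0.01138 - 0.40595j ; Y_{8,-2}(Ω₂) = 0.07674 + 0.02749j ; Δ = 0.01203 - 0.03084j
  [-1]  conj(Y_{8,-1})(Ω₁) = -0.09227 + 0.08972j ; Y_{8,-1}(Ω₂) = -0.05649 + 0.32522j ; Δ = -0.02397 - 0.03508j
  [+0]  conj(Y_{8,0})(Ω₁) = -0.45801 + 0.00000j ; Y_{8,0}(Ω₂) = 0.13352 + 0.00000j ; Δ = -0.06115 + 0.00000j
  [+1]  conj(Y_{8,1})(Ω₁) = 0.09227 + 0.08972j ; Y_{8,1}(Ω₂) = 0.05649 + 0.32522j ; Δ = -0.02397 + 0.03508j
  [+2]  conj(Y_{8,2})(Ω₁) = 0.01138 + 0.40595j ; Y_{8,2}(Ω₂) = 0.07674 - 0.02749j ; Δ = 0.01203 + 0.03084j
  [+3]  conj(Y_{8,3})(Ω₁) = 0.34655 - 0.37698j ; Y_{8,3}(Ω₂) = 0.18125 + 0.31954j ; Δ = 0.18327 + 0.04241j
  [+4]  conj(Y_{8,4})(Ω₁) = -0.32641 + 0.01832j ; Y_{8,4}(Ω₂) = -0.08413 + 0.06914j ; Δ = 0.02619 - 0.02411j
  [+5]  conj(Y_{8,5})(Ω₁) = 0.10445 + 0.09075j ; Y_{8,5}(Ω₂) = 0.23650 + 0.20363j ; Δ = 0.00622 + 0.04273j
  [+6]  conj(Y_{8,6})(Ω₁) = -0.00348 - 0.04132j ; Y_{8,6}(Ω₂) = -0.23099 + 0.38634j ; Δ = 0.01677 + 0.00820j
  [+7]  conj(Y_{8,7})(Ω₁) = -0.00553 + 0.00674j ; Y_{8,7}(Ω₂) = -0.28413 - 0.10918j ; Δ = 0.00231 - 0.00131j
  [+8]  conj(Y_{8,8})(Ω₁) = 0.00114 - 0.00013j ; Y_{8,8}(Ω₂) = 0.02157 - 0.10929j ; Δ = 0.00001 - 0.00013j
Accumulated sum 0.38453 - 0.00000j; after 4π/(2l+1) scaling, 0.28424 - 0.00000j ⇒ P_8 = 0.284243

0.284243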